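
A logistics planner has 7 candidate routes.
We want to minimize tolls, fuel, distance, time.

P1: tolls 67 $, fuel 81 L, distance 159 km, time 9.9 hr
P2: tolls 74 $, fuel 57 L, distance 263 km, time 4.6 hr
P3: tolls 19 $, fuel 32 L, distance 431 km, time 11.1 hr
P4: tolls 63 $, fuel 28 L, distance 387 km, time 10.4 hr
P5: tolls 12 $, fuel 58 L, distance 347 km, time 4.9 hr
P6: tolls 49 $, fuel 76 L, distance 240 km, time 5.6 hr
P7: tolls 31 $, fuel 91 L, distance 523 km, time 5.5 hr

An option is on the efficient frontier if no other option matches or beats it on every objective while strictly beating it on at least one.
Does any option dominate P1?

P2: worse on tolls (74 vs 67).
P3: worse on distance (431 vs 159).
P4: worse on distance (387 vs 159).
P5: worse on distance (347 vs 159).
P6: worse on distance (240 vs 159).
P7: worse on fuel (91 vs 81).
No option is at least as good as P1 on every objective and strictly better on one.

No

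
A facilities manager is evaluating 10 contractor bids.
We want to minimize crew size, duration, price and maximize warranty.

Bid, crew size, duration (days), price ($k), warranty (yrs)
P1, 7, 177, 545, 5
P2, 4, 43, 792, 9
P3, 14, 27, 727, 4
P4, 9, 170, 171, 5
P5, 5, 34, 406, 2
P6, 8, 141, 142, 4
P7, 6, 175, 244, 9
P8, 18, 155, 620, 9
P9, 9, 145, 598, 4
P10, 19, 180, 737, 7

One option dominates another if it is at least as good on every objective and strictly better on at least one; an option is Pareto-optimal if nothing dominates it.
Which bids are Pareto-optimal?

P1: dominated by P7 (crew size 6≤7, duration 175≤177, price 244≤545, warranty 9≥5).
P2: not dominated (best crew size).
P3: not dominated (best duration).
P4: not dominated.
P5: not dominated.
P6: not dominated (best price).
P7: not dominated.
P8: not dominated.
P9: dominated by P6 (crew size 8≤9, duration 141≤145, price 142≤598, warranty 4≥4).
P10: dominated by P7 (crew size 6≤19, duration 175≤180, price 244≤737, warranty 9≥7).

P2, P3, P4, P5, P6, P7, P8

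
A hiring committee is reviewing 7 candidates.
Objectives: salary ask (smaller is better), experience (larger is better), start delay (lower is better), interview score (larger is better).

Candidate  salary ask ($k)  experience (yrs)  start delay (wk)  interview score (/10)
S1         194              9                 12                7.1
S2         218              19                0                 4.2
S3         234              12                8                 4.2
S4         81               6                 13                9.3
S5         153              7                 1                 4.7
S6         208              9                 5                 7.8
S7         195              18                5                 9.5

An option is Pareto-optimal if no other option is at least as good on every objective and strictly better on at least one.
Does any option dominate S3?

Yes

S2 vs S3: salary ask 218≤234, experience 19≥12, start delay 0≤8, interview score 4.2≥4.2 — S2 is at least as good on every objective and strictly better on at least one, so S2 dominates S3.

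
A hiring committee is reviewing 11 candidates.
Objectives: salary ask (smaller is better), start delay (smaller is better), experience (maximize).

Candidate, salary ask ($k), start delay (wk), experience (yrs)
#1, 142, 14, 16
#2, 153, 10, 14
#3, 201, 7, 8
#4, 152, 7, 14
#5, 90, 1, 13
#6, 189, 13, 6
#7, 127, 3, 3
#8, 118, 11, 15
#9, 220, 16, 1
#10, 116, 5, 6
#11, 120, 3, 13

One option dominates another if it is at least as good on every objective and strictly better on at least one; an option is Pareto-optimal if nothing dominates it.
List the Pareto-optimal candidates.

#1, #4, #5, #8

#1: not dominated (best experience).
#2: dominated by #4 (salary ask 152≤153, start delay 7≤10, experience 14≥14).
#3: dominated by #4 (salary ask 152≤201, start delay 7≤7, experience 14≥8).
#4: not dominated.
#5: not dominated (best salary ask).
#6: dominated by #2 (salary ask 153≤189, start delay 10≤13, experience 14≥6).
#7: dominated by #5 (salary ask 90≤127, start delay 1≤3, experience 13≥3).
#8: not dominated.
#9: dominated by #1 (salary ask 142≤220, start delay 14≤16, experience 16≥1).
#10: dominated by #5 (salary ask 90≤116, start delay 1≤5, experience 13≥6).
#11: dominated by #5 (salary ask 90≤120, start delay 1≤3, experience 13≥13).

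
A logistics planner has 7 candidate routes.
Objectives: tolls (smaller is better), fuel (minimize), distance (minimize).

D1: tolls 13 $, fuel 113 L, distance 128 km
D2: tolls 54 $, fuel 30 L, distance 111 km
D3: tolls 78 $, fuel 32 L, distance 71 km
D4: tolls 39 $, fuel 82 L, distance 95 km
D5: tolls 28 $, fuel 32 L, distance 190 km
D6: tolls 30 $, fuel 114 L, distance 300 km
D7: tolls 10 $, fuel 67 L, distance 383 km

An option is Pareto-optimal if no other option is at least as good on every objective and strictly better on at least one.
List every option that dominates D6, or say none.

D1: tolls 13≤30, fuel 113≤114, distance 128≤300 — dominates D6.
D5: tolls 28≤30, fuel 32≤114, distance 190≤300 — dominates D6.
Others (D2, D3, D4, D7) are each worse than D6 on at least one objective.

D1, D5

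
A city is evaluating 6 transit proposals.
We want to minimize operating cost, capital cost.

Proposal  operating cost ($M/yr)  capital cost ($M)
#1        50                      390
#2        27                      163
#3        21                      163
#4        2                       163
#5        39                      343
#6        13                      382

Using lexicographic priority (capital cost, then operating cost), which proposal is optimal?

#4

First minimize capital cost: best is 163, kept {#2, #3, #4}.
Then minimize operating cost: best is 2, kept {#4}.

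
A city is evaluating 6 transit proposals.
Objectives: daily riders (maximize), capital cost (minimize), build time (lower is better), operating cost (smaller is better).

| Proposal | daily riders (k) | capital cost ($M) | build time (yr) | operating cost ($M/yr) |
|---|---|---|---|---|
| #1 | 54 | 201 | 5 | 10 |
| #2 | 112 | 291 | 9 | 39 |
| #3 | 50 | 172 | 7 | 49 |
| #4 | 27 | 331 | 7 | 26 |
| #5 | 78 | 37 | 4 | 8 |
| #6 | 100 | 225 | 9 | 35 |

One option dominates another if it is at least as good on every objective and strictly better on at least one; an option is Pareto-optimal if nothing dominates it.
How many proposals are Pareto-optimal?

3

#1: dominated by #5 (daily riders 78≥54, capital cost 37≤201, build time 4≤5, operating cost 8≤10).
#2: not dominated (best daily riders).
#3: dominated by #5 (daily riders 78≥50, capital cost 37≤172, build time 4≤7, operating cost 8≤49).
#4: dominated by #1 (daily riders 54≥27, capital cost 201≤331, build time 5≤7, operating cost 10≤26).
#5: not dominated (best capital cost).
#6: not dominated.
Pareto-optimal: #2, #5, #6 → 3.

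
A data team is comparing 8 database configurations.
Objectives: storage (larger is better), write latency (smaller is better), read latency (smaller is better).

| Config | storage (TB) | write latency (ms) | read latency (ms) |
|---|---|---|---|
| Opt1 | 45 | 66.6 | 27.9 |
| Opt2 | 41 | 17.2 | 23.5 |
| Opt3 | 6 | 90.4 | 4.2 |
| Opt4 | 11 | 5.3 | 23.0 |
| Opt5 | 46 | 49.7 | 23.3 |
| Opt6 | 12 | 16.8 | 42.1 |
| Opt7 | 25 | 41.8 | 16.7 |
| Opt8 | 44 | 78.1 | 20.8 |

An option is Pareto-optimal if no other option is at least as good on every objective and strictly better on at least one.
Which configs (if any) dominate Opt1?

Opt5: storage 46≥45, write latency 49.7≤66.6, read latency 23.3≤27.9 — dominates Opt1.
Others (Opt2, Opt3, Opt4, Opt6, Opt7, Opt8) are each worse than Opt1 on at least one objective.

Opt5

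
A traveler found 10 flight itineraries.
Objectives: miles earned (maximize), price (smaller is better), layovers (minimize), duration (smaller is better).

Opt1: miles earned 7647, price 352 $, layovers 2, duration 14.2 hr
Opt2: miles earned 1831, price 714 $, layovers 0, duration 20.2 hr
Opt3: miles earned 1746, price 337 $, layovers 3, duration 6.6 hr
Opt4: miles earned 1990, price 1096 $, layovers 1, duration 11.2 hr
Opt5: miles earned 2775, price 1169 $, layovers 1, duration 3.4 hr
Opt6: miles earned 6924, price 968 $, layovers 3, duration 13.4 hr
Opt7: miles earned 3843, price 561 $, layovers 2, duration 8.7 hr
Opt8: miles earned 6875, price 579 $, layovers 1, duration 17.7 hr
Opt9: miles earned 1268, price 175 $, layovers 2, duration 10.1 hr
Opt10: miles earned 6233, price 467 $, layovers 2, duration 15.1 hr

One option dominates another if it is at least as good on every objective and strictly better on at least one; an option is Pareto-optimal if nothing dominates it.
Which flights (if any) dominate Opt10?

Opt1: miles earned 7647≥6233, price 352≤467, layovers 2≤2, duration 14.2≤15.1 — dominates Opt10.
Others (Opt2, Opt3, Opt4, Opt5, Opt6, Opt7, Opt8, Opt9) are each worse than Opt10 on at least one objective.

Opt1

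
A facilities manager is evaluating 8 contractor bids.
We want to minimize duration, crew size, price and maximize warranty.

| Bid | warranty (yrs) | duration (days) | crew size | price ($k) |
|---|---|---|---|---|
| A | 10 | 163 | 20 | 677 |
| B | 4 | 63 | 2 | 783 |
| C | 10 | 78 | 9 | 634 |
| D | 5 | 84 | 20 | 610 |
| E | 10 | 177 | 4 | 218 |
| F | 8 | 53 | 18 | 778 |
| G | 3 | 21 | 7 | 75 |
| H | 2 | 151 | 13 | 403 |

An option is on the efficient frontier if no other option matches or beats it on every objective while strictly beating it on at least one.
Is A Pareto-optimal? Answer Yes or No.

C vs A: warranty 10≥10, duration 78≤163, crew size 9≤20, price 634≤677 — C is at least as good on every objective and strictly better on at least one, so C dominates A.

No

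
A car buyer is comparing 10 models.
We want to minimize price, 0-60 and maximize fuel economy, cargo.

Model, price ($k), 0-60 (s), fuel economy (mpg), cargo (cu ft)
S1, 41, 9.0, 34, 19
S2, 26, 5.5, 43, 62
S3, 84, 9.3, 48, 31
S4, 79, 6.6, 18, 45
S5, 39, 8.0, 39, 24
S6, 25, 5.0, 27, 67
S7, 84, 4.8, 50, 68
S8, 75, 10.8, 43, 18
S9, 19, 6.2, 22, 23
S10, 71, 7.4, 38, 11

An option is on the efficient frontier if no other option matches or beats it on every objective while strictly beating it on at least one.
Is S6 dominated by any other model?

S1: worse on price (41 vs 25).
S2: worse on price (26 vs 25).
S3: worse on price (84 vs 25).
S4: worse on price (79 vs 25).
S5: worse on price (39 vs 25).
S7: worse on price (84 vs 25).
S8: worse on price (75 vs 25).
S9: worse on 0-60 (6.2 vs 5.0).
S10: worse on price (71 vs 25).
No option is at least as good as S6 on every objective and strictly better on one.

No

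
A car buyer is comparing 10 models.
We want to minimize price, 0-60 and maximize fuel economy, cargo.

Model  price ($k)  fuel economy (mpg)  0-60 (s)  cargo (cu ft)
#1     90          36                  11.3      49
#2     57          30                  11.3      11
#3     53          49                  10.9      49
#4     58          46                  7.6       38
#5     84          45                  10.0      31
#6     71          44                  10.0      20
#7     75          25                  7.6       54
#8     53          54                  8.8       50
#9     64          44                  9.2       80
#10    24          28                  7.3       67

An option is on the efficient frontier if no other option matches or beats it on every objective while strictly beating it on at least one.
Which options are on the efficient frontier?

#1: dominated by #3 (price 53≤90, fuel economy 49≥36, 0-60 10.9≤11.3, cargo 49≥49).
#2: dominated by #3 (price 53≤57, fuel economy 49≥30, 0-60 10.9≤11.3, cargo 49≥11).
#3: dominated by #8 (price 53≤53, fuel economy 54≥49, 0-60 8.8≤10.9, cargo 50≥49).
#4: not dominated.
#5: dominated by #4 (price 58≤84, fuel economy 46≥45, 0-60 7.6≤10.0, cargo 38≥31).
#6: dominated by #4 (price 58≤71, fuel economy 46≥44, 0-60 7.6≤10.0, cargo 38≥20).
#7: dominated by #10 (price 24≤75, fuel economy 28≥25, 0-60 7.3≤7.6, cargo 67≥54).
#8: not dominated (best fuel economy).
#9: not dominated (best cargo).
#10: not dominated (best price).

#4, #8, #9, #10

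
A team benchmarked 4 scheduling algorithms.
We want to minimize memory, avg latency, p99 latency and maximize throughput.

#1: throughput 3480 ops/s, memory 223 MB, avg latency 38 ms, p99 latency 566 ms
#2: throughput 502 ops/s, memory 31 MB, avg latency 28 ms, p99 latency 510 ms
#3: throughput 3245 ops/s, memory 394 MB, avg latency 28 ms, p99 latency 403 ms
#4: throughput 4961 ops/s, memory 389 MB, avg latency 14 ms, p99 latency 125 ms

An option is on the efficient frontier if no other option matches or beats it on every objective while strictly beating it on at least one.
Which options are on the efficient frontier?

#1: not dominated.
#2: not dominated (best memory).
#3: dominated by #4 (throughput 4961≥3245, memory 389≤394, avg latency 14≤28, p99 latency 125≤403).
#4: not dominated (best throughput).

#1, #2, #4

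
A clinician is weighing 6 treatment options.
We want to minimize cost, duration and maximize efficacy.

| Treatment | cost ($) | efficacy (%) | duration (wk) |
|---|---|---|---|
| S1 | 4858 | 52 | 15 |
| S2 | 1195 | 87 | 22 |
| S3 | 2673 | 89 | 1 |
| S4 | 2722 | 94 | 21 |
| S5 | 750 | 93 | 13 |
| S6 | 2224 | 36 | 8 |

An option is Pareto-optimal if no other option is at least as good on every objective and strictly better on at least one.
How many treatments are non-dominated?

S1: dominated by S3 (cost 2673≤4858, efficacy 89≥52, duration 1≤15).
S2: dominated by S5 (cost 750≤1195, efficacy 93≥87, duration 13≤22).
S3: not dominated (best duration).
S4: not dominated (best efficacy).
S5: not dominated (best cost).
S6: not dominated.
Pareto-optimal: S3, S4, S5, S6 → 4.

4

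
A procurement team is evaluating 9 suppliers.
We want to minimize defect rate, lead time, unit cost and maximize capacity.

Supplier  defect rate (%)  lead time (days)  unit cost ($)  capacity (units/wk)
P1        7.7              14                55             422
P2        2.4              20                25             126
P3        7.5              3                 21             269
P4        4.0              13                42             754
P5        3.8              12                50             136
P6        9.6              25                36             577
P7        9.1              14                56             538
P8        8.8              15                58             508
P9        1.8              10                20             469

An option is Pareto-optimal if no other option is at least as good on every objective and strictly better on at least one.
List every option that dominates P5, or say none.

P9: defect rate 1.8≤3.8, lead time 10≤12, unit cost 20≤50, capacity 469≥136 — dominates P5.
Others (P1, P2, P3, P4, P6, P7, P8) are each worse than P5 on at least one objective.

P9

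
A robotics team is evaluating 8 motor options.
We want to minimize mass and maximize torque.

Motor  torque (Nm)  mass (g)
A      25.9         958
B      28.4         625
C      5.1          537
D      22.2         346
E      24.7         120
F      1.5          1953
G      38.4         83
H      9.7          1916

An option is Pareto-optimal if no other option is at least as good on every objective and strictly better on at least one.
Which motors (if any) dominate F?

A: torque 25.9≥1.5, mass 958≤1953 — dominates F.
B: torque 28.4≥1.5, mass 625≤1953 — dominates F.
C: torque 5.1≥1.5, mass 537≤1953 — dominates F.
D: torque 22.2≥1.5, mass 346≤1953 — dominates F.
E: torque 24.7≥1.5, mass 120≤1953 — dominates F.
G: torque 38.4≥1.5, mass 83≤1953 — dominates F.
H: torque 9.7≥1.5, mass 1916≤1953 — dominates F.

A, B, C, D, E, G, H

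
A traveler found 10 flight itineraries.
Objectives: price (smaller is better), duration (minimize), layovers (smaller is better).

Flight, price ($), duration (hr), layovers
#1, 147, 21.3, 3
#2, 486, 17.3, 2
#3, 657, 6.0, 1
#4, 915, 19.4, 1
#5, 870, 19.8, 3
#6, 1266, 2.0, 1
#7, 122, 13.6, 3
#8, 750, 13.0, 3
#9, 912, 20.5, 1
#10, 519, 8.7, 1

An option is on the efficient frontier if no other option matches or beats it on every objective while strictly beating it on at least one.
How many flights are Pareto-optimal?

5

#1: dominated by #7 (price 122≤147, duration 13.6≤21.3, layovers 3≤3).
#2: not dominated.
#3: not dominated.
#4: dominated by #3 (price 657≤915, duration 6.0≤19.4, layovers 1≤1).
#5: dominated by #2 (price 486≤870, duration 17.3≤19.8, layovers 2≤3).
#6: not dominated (best duration).
#7: not dominated (best price).
#8: dominated by #3 (price 657≤750, duration 6.0≤13.0, layovers 1≤3).
#9: dominated by #3 (price 657≤912, duration 6.0≤20.5, layovers 1≤1).
#10: not dominated.
Pareto-optimal: #2, #3, #6, #7, #10 → 5.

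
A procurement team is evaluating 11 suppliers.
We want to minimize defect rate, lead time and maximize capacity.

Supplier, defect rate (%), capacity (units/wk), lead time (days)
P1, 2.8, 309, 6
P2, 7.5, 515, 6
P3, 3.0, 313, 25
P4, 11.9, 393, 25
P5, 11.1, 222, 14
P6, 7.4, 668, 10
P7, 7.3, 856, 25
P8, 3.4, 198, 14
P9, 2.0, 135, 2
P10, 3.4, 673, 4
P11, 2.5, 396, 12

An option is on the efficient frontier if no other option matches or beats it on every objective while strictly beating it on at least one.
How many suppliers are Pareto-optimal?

P1: not dominated.
P2: dominated by P10 (defect rate 3.4≤7.5, capacity 673≥515, lead time 4≤6).
P3: dominated by P11 (defect rate 2.5≤3.0, capacity 396≥313, lead time 12≤25).
P4: dominated by P2 (defect rate 7.5≤11.9, capacity 515≥393, lead time 6≤25).
P5: dominated by P1 (defect rate 2.8≤11.1, capacity 309≥222, lead time 6≤14).
P6: dominated by P10 (defect rate 3.4≤7.4, capacity 673≥668, lead time 4≤10).
P7: not dominated (best capacity).
P8: dominated by P1 (defect rate 2.8≤3.4, capacity 309≥198, lead time 6≤14).
P9: not dominated (best defect rate).
P10: not dominated.
P11: not dominated.
Pareto-optimal: P1, P7, P9, P10, P11 → 5.

5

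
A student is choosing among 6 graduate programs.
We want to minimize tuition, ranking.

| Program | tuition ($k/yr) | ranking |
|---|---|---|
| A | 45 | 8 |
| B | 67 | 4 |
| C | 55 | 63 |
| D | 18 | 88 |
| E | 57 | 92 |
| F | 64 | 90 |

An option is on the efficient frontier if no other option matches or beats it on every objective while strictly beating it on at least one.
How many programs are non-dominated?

A: not dominated.
B: not dominated (best ranking).
C: dominated by A (tuition 45≤55, ranking 8≤63).
D: not dominated (best tuition).
E: dominated by A (tuition 45≤57, ranking 8≤92).
F: dominated by A (tuition 45≤64, ranking 8≤90).
Pareto-optimal: A, B, D → 3.

3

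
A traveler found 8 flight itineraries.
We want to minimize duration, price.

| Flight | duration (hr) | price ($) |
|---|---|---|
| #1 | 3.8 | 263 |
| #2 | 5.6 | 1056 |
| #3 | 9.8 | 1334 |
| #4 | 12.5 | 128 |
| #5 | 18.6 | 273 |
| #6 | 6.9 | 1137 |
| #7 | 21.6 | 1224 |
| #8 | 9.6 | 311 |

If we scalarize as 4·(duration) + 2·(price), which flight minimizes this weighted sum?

#1: 4·3.8 + 2·263 = 541.2
#2: 4·5.6 + 2·1056 = 2134.4
#3: 4·9.8 + 2·1334 = 2707.2
#4: 4·12.5 + 2·128 = 306.0
#5: 4·18.6 + 2·273 = 620.4
#6: 4·6.9 + 2·1137 = 2301.6
#7: 4·21.6 + 2·1224 = 2534.4
#8: 4·9.6 + 2·311 = 660.4
Lowest: #4 at 306.0.

#4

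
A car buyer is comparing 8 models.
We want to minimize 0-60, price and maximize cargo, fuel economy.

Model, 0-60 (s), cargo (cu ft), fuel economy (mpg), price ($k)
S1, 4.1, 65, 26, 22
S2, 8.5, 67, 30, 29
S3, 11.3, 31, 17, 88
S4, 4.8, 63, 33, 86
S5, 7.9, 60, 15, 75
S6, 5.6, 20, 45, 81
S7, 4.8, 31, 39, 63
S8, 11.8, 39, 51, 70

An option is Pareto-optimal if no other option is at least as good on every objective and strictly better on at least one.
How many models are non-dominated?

6

S1: not dominated (best 0-60).
S2: not dominated (best cargo).
S3: dominated by S1 (0-60 4.1≤11.3, cargo 65≥31, fuel economy 26≥17, price 22≤88).
S4: not dominated.
S5: dominated by S1 (0-60 4.1≤7.9, cargo 65≥60, fuel economy 26≥15, price 22≤75).
S6: not dominated.
S7: not dominated.
S8: not dominated (best fuel economy).
Pareto-optimal: S1, S2, S4, S6, S7, S8 → 6.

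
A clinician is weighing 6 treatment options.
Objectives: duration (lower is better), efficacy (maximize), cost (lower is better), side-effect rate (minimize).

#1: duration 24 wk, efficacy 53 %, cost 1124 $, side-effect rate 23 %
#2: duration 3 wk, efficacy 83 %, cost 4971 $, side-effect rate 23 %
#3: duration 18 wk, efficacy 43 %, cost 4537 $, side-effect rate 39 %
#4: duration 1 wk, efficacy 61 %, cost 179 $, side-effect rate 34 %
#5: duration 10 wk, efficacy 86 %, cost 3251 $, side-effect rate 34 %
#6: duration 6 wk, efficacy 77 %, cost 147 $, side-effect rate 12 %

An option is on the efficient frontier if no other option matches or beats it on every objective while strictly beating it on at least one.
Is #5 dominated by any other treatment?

#1: worse on duration (24 vs 10).
#2: worse on efficacy (83 vs 86).
#3: worse on duration (18 vs 10).
#4: worse on efficacy (61 vs 86).
#6: worse on efficacy (77 vs 86).
No option is at least as good as #5 on every objective and strictly better on one.

No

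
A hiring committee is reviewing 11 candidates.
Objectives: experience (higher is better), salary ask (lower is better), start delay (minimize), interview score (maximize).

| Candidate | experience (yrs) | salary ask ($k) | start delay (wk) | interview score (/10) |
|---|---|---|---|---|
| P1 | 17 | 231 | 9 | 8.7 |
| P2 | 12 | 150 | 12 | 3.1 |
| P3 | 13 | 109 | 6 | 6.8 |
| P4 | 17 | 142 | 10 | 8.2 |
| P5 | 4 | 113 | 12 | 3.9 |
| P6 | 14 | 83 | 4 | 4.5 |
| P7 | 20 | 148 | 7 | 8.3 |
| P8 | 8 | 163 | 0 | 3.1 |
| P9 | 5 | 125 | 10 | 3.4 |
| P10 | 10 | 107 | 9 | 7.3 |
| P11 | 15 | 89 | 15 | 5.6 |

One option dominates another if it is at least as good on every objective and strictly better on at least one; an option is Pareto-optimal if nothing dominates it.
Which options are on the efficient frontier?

P1: not dominated (best interview score).
P2: dominated by P3 (experience 13≥12, salary ask 109≤150, start delay 6≤12, interview score 6.8≥3.1).
P3: not dominated.
P4: not dominated.
P5: dominated by P3 (experience 13≥4, salary ask 109≤113, start delay 6≤12, interview score 6.8≥3.9).
P6: not dominated (best salary ask).
P7: not dominated (best experience).
P8: not dominated (best start delay).
P9: dominated by P3 (experience 13≥5, salary ask 109≤125, start delay 6≤10, interview score 6.8≥3.4).
P10: not dominated.
P11: not dominated.

P1, P3, P4, P6, P7, P8, P10, P11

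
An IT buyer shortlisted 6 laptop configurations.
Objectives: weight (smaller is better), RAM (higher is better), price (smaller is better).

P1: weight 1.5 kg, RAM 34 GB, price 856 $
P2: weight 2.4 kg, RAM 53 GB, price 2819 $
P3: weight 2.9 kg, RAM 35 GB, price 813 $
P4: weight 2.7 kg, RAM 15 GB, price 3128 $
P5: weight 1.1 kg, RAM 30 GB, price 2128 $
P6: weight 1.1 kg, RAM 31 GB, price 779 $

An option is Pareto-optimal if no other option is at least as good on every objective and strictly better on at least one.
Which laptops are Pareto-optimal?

P1: not dominated.
P2: not dominated (best RAM).
P3: not dominated.
P4: dominated by P1 (weight 1.5≤2.7, RAM 34≥15, price 856≤3128).
P5: dominated by P6 (weight 1.1≤1.1, RAM 31≥30, price 779≤2128).
P6: not dominated (best price).

P1, P2, P3, P6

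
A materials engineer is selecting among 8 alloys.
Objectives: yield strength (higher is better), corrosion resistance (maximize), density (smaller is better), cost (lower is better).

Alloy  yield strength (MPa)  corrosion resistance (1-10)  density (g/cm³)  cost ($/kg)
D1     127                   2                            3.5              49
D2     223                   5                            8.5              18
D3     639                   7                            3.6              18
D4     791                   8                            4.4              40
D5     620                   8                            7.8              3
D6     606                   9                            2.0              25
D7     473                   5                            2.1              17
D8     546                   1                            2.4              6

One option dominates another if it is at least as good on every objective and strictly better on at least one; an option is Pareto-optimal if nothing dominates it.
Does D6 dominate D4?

D6 vs D4: D6 is worse on yield strength (606 vs 791), so it does not dominate D4.

No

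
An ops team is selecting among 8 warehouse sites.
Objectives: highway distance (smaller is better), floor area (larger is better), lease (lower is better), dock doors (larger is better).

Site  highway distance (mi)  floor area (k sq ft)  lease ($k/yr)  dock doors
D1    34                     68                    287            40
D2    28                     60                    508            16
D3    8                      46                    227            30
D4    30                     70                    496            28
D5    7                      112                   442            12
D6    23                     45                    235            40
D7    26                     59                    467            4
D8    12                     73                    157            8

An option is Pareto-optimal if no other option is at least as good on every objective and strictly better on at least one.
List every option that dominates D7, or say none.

D5, D8

D5: highway distance 7≤26, floor area 112≥59, lease 442≤467, dock doors 12≥4 — dominates D7.
D8: highway distance 12≤26, floor area 73≥59, lease 157≤467, dock doors 8≥4 — dominates D7.
Others (D1, D2, D3, D4, D6) are each worse than D7 on at least one objective.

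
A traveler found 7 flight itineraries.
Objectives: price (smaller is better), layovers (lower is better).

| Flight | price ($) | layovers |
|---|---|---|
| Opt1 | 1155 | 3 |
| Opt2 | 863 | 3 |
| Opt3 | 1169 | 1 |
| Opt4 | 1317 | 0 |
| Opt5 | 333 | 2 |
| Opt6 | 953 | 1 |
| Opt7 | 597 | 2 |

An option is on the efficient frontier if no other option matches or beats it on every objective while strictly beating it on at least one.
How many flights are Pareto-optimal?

3

Opt1: dominated by Opt2 (price 863≤1155, layovers 3≤3).
Opt2: dominated by Opt5 (price 333≤863, layovers 2≤3).
Opt3: dominated by Opt6 (price 953≤1169, layovers 1≤1).
Opt4: not dominated (best layovers).
Opt5: not dominated (best price).
Opt6: not dominated.
Opt7: dominated by Opt5 (price 333≤597, layovers 2≤2).
Pareto-optimal: Opt4, Opt5, Opt6 → 3.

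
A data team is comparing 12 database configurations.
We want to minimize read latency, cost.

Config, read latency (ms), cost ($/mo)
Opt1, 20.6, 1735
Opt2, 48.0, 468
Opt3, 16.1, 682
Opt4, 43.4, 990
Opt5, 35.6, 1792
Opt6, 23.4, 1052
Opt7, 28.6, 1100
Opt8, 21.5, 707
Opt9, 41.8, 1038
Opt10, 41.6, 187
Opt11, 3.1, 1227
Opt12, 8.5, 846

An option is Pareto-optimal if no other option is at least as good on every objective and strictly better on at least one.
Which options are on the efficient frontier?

Opt3, Opt10, Opt11, Opt12

Opt1: dominated by Opt3 (read latency 16.1≤20.6, cost 682≤1735).
Opt2: dominated by Opt10 (read latency 41.6≤48.0, cost 187≤468).
Opt3: not dominated.
Opt4: dominated by Opt3 (read latency 16.1≤43.4, cost 682≤990).
Opt5: dominated by Opt1 (read latency 20.6≤35.6, cost 1735≤1792).
Opt6: dominated by Opt3 (read latency 16.1≤23.4, cost 682≤1052).
Opt7: dominated by Opt3 (read latency 16.1≤28.6, cost 682≤1100).
Opt8: dominated by Opt3 (read latency 16.1≤21.5, cost 682≤707).
Opt9: dominated by Opt3 (read latency 16.1≤41.8, cost 682≤1038).
Opt10: not dominated (best cost).
Opt11: not dominated (best read latency).
Opt12: not dominated.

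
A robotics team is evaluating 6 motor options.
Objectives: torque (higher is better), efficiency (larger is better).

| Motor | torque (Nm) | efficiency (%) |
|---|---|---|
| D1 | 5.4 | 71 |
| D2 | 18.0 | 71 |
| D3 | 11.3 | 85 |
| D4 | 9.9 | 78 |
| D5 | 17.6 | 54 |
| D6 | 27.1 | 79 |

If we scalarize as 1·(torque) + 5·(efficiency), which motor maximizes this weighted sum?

D3

D1: 1·5.4 + 5·71 = 360.4
D2: 1·18.0 + 5·71 = 373.0
D3: 1·11.3 + 5·85 = 436.3
D4: 1·9.9 + 5·78 = 399.9
D5: 1·17.6 + 5·54 = 287.6
D6: 1·27.1 + 5·79 = 422.1
Highest: D3 at 436.3.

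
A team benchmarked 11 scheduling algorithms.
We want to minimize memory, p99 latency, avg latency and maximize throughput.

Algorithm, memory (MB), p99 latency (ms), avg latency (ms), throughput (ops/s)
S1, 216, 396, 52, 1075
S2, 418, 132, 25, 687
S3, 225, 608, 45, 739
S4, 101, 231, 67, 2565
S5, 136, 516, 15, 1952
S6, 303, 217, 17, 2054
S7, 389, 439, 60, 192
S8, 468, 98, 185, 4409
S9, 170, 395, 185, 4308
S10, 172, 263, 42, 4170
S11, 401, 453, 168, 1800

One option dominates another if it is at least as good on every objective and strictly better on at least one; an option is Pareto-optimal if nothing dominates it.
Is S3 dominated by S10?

Yes

S10 vs S3: memory 172≤225, p99 latency 263≤608, avg latency 42≤45, throughput 4170≥739 — S10 is at least as good on every objective with at least one strict improvement.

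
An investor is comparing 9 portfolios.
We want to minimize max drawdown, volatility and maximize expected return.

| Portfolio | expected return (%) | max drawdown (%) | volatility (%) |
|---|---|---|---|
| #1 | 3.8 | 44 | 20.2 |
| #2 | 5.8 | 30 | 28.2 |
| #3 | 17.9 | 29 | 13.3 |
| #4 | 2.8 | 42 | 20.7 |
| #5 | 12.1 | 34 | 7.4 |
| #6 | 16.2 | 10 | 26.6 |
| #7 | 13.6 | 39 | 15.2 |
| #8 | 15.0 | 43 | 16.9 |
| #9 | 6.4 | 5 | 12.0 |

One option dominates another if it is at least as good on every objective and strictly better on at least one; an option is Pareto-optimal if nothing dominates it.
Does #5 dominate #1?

#5 vs #1: expected return 12.1≥3.8, max drawdown 34≤44, volatility 7.4≤20.2 — #5 is at least as good on every objective with at least one strict improvement.

Yes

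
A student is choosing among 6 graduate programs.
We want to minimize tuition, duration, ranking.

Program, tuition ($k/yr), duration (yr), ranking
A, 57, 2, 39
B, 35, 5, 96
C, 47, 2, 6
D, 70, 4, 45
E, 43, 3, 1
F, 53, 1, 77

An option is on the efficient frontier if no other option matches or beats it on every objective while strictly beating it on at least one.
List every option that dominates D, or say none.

A: tuition 57≤70, duration 2≤4, ranking 39≤45 — dominates D.
C: tuition 47≤70, duration 2≤4, ranking 6≤45 — dominates D.
E: tuition 43≤70, duration 3≤4, ranking 1≤45 — dominates D.
Others (B, F) are each worse than D on at least one objective.

A, C, E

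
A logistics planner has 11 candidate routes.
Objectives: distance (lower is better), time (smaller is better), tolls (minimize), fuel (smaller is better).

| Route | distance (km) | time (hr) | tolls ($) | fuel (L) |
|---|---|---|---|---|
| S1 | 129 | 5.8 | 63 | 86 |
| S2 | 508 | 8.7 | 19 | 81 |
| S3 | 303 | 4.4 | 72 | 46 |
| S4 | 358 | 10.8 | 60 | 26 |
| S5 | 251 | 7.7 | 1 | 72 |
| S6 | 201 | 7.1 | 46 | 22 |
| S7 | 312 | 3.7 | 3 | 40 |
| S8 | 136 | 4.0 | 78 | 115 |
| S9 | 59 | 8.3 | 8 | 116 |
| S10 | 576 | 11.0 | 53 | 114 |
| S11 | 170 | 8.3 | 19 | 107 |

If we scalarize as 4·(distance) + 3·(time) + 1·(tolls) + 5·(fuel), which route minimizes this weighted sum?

S9

S1: 4·129 + 3·5.8 + 1·63 + 5·86 = 1026.4
S2: 4·508 + 3·8.7 + 1·19 + 5·81 = 2482.1
S3: 4·303 + 3·4.4 + 1·72 + 5·46 = 1527.2
S4: 4·358 + 3·10.8 + 1·60 + 5·26 = 1654.4
S5: 4·251 + 3·7.7 + 1·1 + 5·72 = 1388.1
S6: 4·201 + 3·7.1 + 1·46 + 5·22 = 981.3
S7: 4·312 + 3·3.7 + 1·3 + 5·40 = 1462.1
S8: 4·136 + 3·4.0 + 1·78 + 5·115 = 1209.0
S9: 4·59 + 3·8.3 + 1·8 + 5·116 = 848.9
S10: 4·576 + 3·11.0 + 1·53 + 5·114 = 2960.0
S11: 4·170 + 3·8.3 + 1·19 + 5·107 = 1258.9
Lowest: S9 at 848.9.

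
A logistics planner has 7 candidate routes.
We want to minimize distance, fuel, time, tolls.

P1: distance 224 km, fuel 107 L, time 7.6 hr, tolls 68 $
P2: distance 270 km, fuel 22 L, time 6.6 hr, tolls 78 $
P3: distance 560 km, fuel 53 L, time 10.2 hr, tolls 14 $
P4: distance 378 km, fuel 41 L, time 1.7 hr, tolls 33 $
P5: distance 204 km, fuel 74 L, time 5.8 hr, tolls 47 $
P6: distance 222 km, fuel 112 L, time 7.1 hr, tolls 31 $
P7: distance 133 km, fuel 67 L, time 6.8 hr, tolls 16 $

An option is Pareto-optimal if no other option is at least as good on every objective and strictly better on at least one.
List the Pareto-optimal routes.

P2, P3, P4, P5, P7

P1: dominated by P5 (distance 204≤224, fuel 74≤107, time 5.8≤7.6, tolls 47≤68).
P2: not dominated (best fuel).
P3: not dominated (best tolls).
P4: not dominated (best time).
P5: not dominated.
P6: dominated by P7 (distance 133≤222, fuel 67≤112, time 6.8≤7.1, tolls 16≤31).
P7: not dominated (best distance).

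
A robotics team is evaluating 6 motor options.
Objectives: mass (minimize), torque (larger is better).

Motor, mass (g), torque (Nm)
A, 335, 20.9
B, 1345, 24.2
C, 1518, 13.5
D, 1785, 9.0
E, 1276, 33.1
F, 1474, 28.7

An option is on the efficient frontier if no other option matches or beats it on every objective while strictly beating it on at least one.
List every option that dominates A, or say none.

B: worse on mass (1345 vs 335).
C: worse on mass (1518 vs 335).
D: worse on mass (1785 vs 335).
E: worse on mass (1276 vs 335).
F: worse on mass (1474 vs 335).
No option dominates A.

none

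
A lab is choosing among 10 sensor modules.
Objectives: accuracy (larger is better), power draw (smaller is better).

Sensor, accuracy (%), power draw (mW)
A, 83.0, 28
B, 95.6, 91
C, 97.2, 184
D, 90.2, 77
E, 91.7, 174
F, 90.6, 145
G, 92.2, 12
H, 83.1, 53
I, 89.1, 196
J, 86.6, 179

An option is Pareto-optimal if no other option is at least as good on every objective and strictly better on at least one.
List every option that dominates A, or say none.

G

G: accuracy 92.2≥83.0, power draw 12≤28 — dominates A.
Others (B, C, D, E, F, H, I, J) are each worse than A on at least one objective.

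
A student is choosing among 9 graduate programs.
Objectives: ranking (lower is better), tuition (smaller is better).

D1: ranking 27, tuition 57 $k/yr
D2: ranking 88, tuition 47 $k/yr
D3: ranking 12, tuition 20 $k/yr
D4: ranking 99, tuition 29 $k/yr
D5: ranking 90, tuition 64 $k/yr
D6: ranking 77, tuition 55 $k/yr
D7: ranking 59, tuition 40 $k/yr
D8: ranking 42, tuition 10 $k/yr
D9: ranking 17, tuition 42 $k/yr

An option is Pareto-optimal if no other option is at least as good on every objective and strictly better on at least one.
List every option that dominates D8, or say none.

none

D1: worse on tuition (57 vs 10).
D2: worse on ranking (88 vs 42).
D3: worse on tuition (20 vs 10).
D4: worse on ranking (99 vs 42).
D5: worse on ranking (90 vs 42).
D6: worse on ranking (77 vs 42).
D7: worse on ranking (59 vs 42).
D9: worse on tuition (42 vs 10).
No option dominates D8.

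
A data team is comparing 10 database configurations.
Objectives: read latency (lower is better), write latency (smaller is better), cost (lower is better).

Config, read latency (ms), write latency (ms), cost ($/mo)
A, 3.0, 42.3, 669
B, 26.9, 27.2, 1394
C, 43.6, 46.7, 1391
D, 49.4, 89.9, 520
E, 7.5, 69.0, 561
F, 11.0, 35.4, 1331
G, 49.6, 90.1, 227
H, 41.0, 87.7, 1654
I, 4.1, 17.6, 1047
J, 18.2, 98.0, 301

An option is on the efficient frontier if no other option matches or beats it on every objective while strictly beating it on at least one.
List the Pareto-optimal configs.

A, D, E, G, I, J

A: not dominated (best read latency).
B: dominated by I (read latency 4.1≤26.9, write latency 17.6≤27.2, cost 1047≤1394).
C: dominated by A (read latency 3.0≤43.6, write latency 42.3≤46.7, cost 669≤1391).
D: not dominated.
E: not dominated.
F: dominated by I (read latency 4.1≤11.0, write latency 17.6≤35.4, cost 1047≤1331).
G: not dominated (best cost).
H: dominated by A (read latency 3.0≤41.0, write latency 42.3≤87.7, cost 669≤1654).
I: not dominated (best write latency).
J: not dominated.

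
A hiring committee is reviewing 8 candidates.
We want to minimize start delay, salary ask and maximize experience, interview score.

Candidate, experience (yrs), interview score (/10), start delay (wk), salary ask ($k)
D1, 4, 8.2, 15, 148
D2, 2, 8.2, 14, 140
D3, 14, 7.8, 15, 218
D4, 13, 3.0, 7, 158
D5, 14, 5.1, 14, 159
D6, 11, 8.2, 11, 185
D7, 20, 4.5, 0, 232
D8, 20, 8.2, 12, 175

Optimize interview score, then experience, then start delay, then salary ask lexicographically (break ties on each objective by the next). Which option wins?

D8

First maximize interview score: best is 8.2, kept {D1, D2, D6, D8}.
Then maximize experience: best is 20, kept {D8}.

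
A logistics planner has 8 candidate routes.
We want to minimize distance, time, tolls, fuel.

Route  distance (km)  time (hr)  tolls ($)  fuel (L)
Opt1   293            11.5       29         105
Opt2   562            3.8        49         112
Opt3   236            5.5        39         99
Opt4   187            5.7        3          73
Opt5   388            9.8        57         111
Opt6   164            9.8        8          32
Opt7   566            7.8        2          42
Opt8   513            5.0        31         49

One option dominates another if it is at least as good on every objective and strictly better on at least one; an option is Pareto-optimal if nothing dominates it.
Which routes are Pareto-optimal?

Opt1: dominated by Opt4 (distance 187≤293, time 5.7≤11.5, tolls 3≤29, fuel 73≤105).
Opt2: not dominated (best time).
Opt3: not dominated.
Opt4: not dominated.
Opt5: dominated by Opt3 (distance 236≤388, time 5.5≤9.8, tolls 39≤57, fuel 99≤111).
Opt6: not dominated (best distance).
Opt7: not dominated (best tolls).
Opt8: not dominated.

Opt2, Opt3, Opt4, Opt6, Opt7, Opt8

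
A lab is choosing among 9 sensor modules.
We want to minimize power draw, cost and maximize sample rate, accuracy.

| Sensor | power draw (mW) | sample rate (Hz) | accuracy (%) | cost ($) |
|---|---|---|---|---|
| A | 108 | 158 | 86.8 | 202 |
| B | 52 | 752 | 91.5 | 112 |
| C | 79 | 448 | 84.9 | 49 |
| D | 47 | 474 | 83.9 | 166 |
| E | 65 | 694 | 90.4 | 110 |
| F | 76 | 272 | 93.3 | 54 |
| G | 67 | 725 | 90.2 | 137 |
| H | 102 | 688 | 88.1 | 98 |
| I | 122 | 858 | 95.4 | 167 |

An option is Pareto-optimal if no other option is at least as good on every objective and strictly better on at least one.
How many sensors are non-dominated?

7

A: dominated by B (power draw 52≤108, sample rate 752≥158, accuracy 91.5≥86.8, cost 112≤202).
B: not dominated.
C: not dominated (best cost).
D: not dominated (best power draw).
E: not dominated.
F: not dominated.
G: dominated by B (power draw 52≤67, sample rate 752≥725, accuracy 91.5≥90.2, cost 112≤137).
H: not dominated.
I: not dominated (best sample rate).
Pareto-optimal: B, C, D, E, F, H, I → 7.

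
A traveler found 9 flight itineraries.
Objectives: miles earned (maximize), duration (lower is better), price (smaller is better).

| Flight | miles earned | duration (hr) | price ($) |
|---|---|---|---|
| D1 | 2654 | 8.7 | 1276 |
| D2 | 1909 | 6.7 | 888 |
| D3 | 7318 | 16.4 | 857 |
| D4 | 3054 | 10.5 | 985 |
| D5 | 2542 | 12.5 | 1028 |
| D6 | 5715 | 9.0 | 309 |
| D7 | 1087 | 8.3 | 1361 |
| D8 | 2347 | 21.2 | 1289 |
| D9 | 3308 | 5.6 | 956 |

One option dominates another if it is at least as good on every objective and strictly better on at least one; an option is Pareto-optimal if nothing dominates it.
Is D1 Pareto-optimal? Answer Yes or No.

No

D9 vs D1: miles earned 3308≥2654, duration 5.6≤8.7, price 956≤1276 — D9 is at least as good on every objective and strictly better on at least one, so D9 dominates D1.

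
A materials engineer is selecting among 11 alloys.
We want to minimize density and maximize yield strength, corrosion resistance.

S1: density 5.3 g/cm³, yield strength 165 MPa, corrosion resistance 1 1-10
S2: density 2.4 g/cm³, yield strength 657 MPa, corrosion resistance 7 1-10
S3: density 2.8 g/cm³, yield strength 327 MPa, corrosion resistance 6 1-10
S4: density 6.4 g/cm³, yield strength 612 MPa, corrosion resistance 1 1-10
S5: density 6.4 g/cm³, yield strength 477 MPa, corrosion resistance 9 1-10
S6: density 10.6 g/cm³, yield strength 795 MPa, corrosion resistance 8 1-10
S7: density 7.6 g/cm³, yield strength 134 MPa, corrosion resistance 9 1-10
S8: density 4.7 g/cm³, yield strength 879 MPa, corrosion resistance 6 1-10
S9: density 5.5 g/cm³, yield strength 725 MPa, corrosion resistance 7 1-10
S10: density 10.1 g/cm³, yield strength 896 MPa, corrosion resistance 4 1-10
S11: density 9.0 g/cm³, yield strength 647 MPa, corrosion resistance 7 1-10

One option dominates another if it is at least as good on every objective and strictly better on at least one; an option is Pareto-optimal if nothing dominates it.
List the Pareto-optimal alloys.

S2, S5, S6, S8, S9, S10

S1: dominated by S2 (density 2.4≤5.3, yield strength 657≥165, corrosion resistance 7≥1).
S2: not dominated (best density).
S3: dominated by S2 (density 2.4≤2.8, yield strength 657≥327, corrosion resistance 7≥6).
S4: dominated by S2 (density 2.4≤6.4, yield strength 657≥612, corrosion resistance 7≥1).
S5: not dominated.
S6: not dominated.
S7: dominated by S5 (density 6.4≤7.6, yield strength 477≥134, corrosion resistance 9≥9).
S8: not dominated.
S9: not dominated.
S10: not dominated (best yield strength).
S11: dominated by S2 (density 2.4≤9.0, yield strength 657≥647, corrosion resistance 7≥7).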